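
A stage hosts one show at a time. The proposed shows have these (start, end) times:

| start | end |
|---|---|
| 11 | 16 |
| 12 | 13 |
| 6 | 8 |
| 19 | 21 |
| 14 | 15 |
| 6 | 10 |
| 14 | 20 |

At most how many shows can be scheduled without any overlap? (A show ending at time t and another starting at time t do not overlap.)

4

Sorted by end: (6,8)  (6,10)  (12,13)  (14,15)  (11,16)  (14,20)  (19,21)
take (6,8); take (12,13); take (14,15); take (19,21).
Selected 4 shows.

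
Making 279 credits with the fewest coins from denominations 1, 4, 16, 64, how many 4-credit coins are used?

1

Use the largest denomination that fits, subtract, and repeat.
279 = 4×64 + 1×16 + 1×4 + 3×1
Count of 4: 1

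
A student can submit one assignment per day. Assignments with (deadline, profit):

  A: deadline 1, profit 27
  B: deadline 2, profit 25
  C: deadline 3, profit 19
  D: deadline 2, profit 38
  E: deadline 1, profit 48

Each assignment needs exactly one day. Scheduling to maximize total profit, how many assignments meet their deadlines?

Take jobs in profit order; each goes to the latest open slot no later than its deadline.
By profit: E(d1,48), D(d2,38), A(d1,27), B(d2,25), C(d3,19)
E→slot 1; D→slot 2; A skipped; B skipped; C→slot 3.
3 of 5 scheduled.

3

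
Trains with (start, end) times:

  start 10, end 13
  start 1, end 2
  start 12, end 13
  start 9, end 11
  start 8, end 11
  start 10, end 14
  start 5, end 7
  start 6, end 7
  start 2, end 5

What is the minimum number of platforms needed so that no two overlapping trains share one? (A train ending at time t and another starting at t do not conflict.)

4

Count concurrent intervals with a sweep; the peak is the room count.
Events (time:±→running): 1:+→1 2:-→0 2:+→1 5:-→0 5:+→1 6:+→2 7:-→1 7:-→0 8:+→1 9:+→2 10:+→3 10:+→4 … peak 4.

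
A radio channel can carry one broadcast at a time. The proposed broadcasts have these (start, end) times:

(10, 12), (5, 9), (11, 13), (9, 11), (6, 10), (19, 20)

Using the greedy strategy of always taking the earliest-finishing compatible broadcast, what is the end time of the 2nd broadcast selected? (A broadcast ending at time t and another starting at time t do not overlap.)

11

Greedy by earliest finish: after sorting by end time, pick each interval compatible with the last pick.
By end time: (5,9), (6,10), (9,11), (10,12), (11,13), (19,20).
Pick (5,9); next start ≥ 9 → (9,11); next start ≥ 11 → (11,13); next start ≥ 13 → (19,20).
Selected: (5,9) (9,11) (11,13) (19,20)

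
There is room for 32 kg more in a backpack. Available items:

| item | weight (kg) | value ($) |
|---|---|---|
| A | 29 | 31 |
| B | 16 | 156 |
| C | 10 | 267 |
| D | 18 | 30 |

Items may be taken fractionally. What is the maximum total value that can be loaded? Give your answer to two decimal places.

Sort by value per unit weight and fill in that order.
Order: C (267/10=26.70) > B (156/16=9.75) > D (30/18=1.67) > A (31/29=1.07)
Fill: take C (10 @ 267) → take B (16 @ 156) → take 6/18 of D → 10.00; 32/32 used.
Total value = 433.00

433.00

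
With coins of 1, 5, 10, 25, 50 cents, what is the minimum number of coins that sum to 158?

Use the largest denomination that fits, subtract, and repeat.
158 − 3×50→8 − 1×5→3 − 3×1→0
Total coins = 3 + 1 + 3 = 7

7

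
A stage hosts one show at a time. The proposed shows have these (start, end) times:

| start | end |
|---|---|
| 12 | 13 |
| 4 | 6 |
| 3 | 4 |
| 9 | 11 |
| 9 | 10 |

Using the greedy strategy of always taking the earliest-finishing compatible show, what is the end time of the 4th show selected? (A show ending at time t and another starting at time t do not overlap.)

Order by finish time; keep every interval that doesn't clash with the previous kept one.
By end time: (3,4), (4,6), (9,10), (9,11), (12,13).
Pick (3,4); next start ≥ 4 → (4,6); next start ≥ 6 → (9,10); next start ≥ 10 → (12,13).
Selected: (3,4) (4,6) (9,10) (12,13)

13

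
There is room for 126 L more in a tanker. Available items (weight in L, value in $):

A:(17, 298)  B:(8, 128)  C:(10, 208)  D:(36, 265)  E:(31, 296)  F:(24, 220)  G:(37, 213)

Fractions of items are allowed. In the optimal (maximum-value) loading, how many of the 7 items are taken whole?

Sort by value per unit weight and fill in that order.
Order: C (208/10=20.80) > A (298/17=17.53) > B (128/8=16.00) > E (296/31=9.55) > F (220/24=9.17) > D (265/36=7.36) > G (213/37=5.76)
Fill: take C (10 @ 208) → take A (17 @ 298) → take B (8 @ 128) → take E (31 @ 296) → take F (24 @ 220) → take D (36 @ 265); 126/126 used.
6 item(s) taken whole.

6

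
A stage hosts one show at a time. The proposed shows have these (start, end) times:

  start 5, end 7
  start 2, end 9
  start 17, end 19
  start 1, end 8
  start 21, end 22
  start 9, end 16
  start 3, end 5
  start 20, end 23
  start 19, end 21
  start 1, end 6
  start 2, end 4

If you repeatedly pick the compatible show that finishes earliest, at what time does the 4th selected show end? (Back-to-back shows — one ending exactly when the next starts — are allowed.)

Sorted by end: (2,4)  (3,5)  (1,6)  (5,7)  (1,8)  (2,9)  (9,16)  (17,19)  (19,21)  (21,22)  (20,23)
take (2,4); take (5,7); take (9,16); take (17,19); take (19,21); take (21,22); skip (20,23).
Selected: (2,4) (5,7) (9,16) (17,19) (19,21) (21,22)

19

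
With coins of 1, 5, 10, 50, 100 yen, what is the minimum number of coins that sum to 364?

364 − 3×100→64 − 1×50→14 − 1×10→4 − 4×1→0
Total coins = 3 + 1 + 1 + 4 = 9

9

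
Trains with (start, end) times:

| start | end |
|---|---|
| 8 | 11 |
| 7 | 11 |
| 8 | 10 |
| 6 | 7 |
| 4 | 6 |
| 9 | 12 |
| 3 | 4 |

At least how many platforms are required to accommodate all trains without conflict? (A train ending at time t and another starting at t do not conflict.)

4

Count concurrent intervals with a sweep; the peak is the room count.
Events (time:±→running): 3:+→1 4:-→0 4:+→1 6:-→0 6:+→1 7:-→0 7:+→1 8:+→2 8:+→3 9:+→4 … peak 4.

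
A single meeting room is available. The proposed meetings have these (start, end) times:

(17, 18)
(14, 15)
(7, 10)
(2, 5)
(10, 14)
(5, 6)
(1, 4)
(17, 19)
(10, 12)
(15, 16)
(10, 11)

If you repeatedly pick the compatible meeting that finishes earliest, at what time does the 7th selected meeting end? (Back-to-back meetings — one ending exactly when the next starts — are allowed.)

18

Greedy by earliest finish: after sorting by end time, pick each interval compatible with the last pick.
By end time: (1,4), (2,5), (5,6), (7,10), (10,11), (10,12), (10,14), (14,15), (15,16), (17,18), (17,19).
Pick (1,4); next start ≥ 4 → (5,6); next start ≥ 6 → (7,10); next start ≥ 10 → (10,11); next start ≥ 11 → (14,15); next start ≥ 15 → (15,16); next start ≥ 16 → (17,18).
Selected: (1,4) (5,6) (7,10) (10,11) (14,15) (15,16) (17,18)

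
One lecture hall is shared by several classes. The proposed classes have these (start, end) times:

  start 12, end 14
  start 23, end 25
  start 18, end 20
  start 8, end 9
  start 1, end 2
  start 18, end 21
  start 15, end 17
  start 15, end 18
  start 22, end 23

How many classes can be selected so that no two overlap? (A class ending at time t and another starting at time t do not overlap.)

Sorted by end: (1,2)  (8,9)  (12,14)  (15,17)  (15,18)  (18,20)  (18,21)  (22,23)  (23,25)
take (1,2); take (8,9); take (12,14); take (15,17); take (18,20); take (22,23); take (23,25).
Selected 7 classes.

7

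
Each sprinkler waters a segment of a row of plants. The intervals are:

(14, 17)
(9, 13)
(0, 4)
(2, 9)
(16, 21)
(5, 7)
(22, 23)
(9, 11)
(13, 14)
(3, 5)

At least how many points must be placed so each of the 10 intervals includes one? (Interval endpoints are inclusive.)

Sort by right endpoint; whenever an interval is uncovered, place a point at its right end.
Sorted: [0,4] [3,5] [5,7] [2,9] [9,11] [9,13] [13,14] [14,17] [16,21] [22,23]
{[0,4],[3,5]} hit by 4; {[5,7],[2,9]} hit by 7; {[9,11],[9,13]} hit by 11; {[13,14],[14,17]} hit by 14; {[16,21]} hit by 21; {[22,23]} hit by 23.
Points: 4, 7, 11, 14, 21, 23 (6 total).

6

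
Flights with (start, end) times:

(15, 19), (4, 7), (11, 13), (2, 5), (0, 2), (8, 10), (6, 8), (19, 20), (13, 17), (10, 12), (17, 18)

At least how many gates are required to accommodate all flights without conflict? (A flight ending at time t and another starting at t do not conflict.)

The answer is the maximum number of intervals overlapping at any instant.
Events (time:±→running): 0:+→1 2:-→0 2:+→1 4:+→2 … peak 2.

2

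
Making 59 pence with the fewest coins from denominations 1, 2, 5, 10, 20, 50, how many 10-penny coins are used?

59 = 1×50 + 1×5 + 2×2
Count of 10: 0

0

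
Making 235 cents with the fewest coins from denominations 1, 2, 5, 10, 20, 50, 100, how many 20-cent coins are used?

1

Greedy: take as many of the largest coin as possible, then repeat with the remainder.
235 = 2×100 + 1×20 + 1×10 + 1×5
Count of 20: 1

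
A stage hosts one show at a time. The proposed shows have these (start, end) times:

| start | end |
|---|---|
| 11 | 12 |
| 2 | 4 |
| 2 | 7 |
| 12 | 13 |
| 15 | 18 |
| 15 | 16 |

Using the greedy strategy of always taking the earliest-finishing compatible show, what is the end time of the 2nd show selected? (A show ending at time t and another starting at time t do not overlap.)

12

Sort by end time and greedily take each interval whose start is ≥ the last chosen end.
By end time: (2,4), (2,7), (11,12), (12,13), (15,16), (15,18).
Pick (2,4); next start ≥ 4 → (11,12); next start ≥ 12 → (12,13); next start ≥ 13 → (15,16).
Selected: (2,4) (11,12) (12,13) (15,16)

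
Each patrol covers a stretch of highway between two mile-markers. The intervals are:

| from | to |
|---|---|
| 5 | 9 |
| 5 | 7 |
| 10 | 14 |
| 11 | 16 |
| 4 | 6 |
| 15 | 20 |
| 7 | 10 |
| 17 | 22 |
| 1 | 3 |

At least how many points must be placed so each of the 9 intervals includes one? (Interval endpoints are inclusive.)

5

Process intervals by earliest right end; each time one isn't hit yet, stab at its right endpoint.
Sorted: [1,3] [4,6] [5,7] [5,9] [7,10] [10,14] [11,16] [15,20] [17,22]
{[1,3]} hit by 3; {[4,6],[5,7],[5,9]} hit by 6; {[7,10],[10,14]} hit by 10; {[11,16],[15,20]} hit by 16; {[17,22]} hit by 22.
Points: 3, 6, 10, 16, 22 (5 total).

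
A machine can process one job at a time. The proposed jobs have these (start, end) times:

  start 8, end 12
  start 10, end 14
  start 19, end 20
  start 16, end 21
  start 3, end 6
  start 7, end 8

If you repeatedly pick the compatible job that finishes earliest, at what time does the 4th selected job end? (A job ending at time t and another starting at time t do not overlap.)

Sorted by end: (3,6)  (7,8)  (8,12)  (10,14)  (19,20)  (16,21)
take (3,6); take (7,8); take (8,12); take (19,20); skip (16,21).
Selected: (3,6) (7,8) (8,12) (19,20)

20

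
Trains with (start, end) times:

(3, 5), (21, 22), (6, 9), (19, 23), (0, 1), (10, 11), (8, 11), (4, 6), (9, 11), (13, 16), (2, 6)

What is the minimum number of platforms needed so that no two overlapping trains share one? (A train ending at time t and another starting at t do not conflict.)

3

The answer is the maximum number of intervals overlapping at any instant.
Events (time:±→running): 0:+→1 1:-→0 2:+→1 3:+→2 4:+→3 … peak 3.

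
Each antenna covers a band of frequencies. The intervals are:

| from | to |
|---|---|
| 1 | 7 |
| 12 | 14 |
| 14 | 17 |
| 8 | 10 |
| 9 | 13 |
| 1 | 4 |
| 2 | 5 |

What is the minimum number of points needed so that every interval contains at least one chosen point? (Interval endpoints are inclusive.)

3

Process intervals by earliest right end; each time one isn't hit yet, stab at its right endpoint.
Sorted: [1,4] [2,5] [1,7] [8,10] [9,13] [12,14] [14,17]
{[1,4],[2,5],[1,7]} hit by 4; {[8,10],[9,13]} hit by 10; {[12,14],[14,17]} hit by 14.
Points: 4, 10, 14 (3 total).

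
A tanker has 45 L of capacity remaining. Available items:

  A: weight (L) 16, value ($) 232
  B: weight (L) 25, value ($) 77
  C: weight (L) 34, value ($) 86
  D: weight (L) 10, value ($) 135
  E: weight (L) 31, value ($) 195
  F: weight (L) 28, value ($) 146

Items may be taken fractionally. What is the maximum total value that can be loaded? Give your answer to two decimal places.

Greedy by value/weight ratio, highest first.
Ratios (sorted): A 14.50, D 13.50, E 6.29, F 5.21, B 3.08, C 2.53
take A (16 @ 232); take D (10 @ 135); take 19/31 of E → 119.52. Capacity used 45/45.
Total value = 486.52

486.52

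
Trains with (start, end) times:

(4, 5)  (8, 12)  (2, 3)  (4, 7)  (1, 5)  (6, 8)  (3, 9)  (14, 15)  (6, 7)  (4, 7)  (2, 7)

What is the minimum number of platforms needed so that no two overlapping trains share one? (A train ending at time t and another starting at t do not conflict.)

6

The answer is the maximum number of intervals overlapping at any instant.
starts: [1, 2, 2, 3, 4, 4, 4, 6, 6, 8, 14]
ends:   [3, 5, 5, 7, 7, 7, 7, 8, 9, 12, 15]
s1→1 s2→2 s2→3 e3→2 s3→3 s4→4 s4→5 s4→6  — peak 6.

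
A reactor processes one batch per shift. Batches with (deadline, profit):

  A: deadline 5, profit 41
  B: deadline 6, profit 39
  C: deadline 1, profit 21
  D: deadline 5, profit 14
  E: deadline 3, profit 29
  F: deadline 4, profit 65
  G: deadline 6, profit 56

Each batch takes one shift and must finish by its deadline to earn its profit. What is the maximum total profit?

Take jobs in profit order; each goes to the latest open slot no later than its deadline.
By profit: F(d4,65), G(d6,56), A(d5,41), B(d6,39), E(d3,29), C(d1,21), D(d5,14)
F→slot 4; G→slot 6; A→slot 5; B→slot 3; E→slot 2; C→slot 1; D skipped.
Profit = 21 + 29 + 39 + 65 + 41 + 56 = 251

251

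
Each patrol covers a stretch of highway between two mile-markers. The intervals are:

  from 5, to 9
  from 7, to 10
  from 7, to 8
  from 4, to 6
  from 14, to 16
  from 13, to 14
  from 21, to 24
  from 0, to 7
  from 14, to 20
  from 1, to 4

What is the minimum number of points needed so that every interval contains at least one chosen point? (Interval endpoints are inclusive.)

4

Sort by right endpoint; whenever an interval is uncovered, place a point at its right end.
By right end: [1,4]  [4,6]  [0,7]  [7,8]  [5,9]  [7,10]  [13,14]  [14,16]  [14,20]  [21,24]
[1,4] uncovered → point at 4; [7,8] uncovered → point at 8; [13,14] uncovered → point at 14; [21,24] uncovered → point at 24.
Points: 4, 8, 14, 24 (4 total).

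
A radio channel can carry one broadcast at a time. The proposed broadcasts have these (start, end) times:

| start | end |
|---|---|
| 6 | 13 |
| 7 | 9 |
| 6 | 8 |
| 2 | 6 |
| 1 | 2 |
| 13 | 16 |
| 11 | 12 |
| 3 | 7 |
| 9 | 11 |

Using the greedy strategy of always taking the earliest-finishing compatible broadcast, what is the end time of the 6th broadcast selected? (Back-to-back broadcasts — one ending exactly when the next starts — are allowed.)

Sorted by end: (1,2)  (2,6)  (3,7)  (6,8)  (7,9)  (9,11)  (11,12)  (6,13)  (13,16)
take (1,2); take (2,6); take (6,8); take (9,11); take (11,12); take (13,16).
Selected: (1,2) (2,6) (6,8) (9,11) (11,12) (13,16)

16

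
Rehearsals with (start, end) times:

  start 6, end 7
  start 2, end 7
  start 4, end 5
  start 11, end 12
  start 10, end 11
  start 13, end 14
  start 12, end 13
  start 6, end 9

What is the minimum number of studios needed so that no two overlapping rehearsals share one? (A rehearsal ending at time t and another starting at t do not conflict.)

starts: [2, 4, 6, 6, 10, 11, 12, 13]
ends:   [5, 7, 7, 9, 11, 12, 13, 14]
s2→1 s4→2 e5→1 s6→2 s6→3  — peak 3.

3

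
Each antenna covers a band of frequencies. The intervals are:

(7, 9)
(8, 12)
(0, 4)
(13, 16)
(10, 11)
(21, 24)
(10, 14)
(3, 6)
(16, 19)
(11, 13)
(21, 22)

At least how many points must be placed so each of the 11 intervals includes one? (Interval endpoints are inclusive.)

5

Sort by right endpoint; whenever an interval is uncovered, place a point at its right end.
By right end: [0,4]  [3,6]  [7,9]  [10,11]  [8,12]  [11,13]  [10,14]  [13,16]  [16,19]  [21,22]  [21,24]
[0,4] uncovered → point at 4; [7,9] uncovered → point at 9; [10,11] uncovered → point at 11; [13,16] uncovered → point at 16; [21,22] uncovered → point at 22.
Points: 4, 9, 11, 16, 22 (5 total).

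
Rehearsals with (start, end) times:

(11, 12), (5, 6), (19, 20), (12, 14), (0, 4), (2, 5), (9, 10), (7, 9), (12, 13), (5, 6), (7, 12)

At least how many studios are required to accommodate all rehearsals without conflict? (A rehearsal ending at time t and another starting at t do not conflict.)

2

Events (time:±→running): 0:+→1 2:+→2 … peak 2.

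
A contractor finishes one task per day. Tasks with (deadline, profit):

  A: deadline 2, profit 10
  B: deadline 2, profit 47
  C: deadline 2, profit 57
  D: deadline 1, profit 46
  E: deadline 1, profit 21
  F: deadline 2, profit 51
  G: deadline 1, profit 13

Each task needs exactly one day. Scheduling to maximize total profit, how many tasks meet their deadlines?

By profit: C(d2,57), F(d2,51), B(d2,47), D(d1,46), E(d1,21), G(d1,13), A(d2,10)
C→slot 2; F→slot 1; B skipped; D skipped; E skipped; G skipped; A skipped.
2 of 7 scheduled.

2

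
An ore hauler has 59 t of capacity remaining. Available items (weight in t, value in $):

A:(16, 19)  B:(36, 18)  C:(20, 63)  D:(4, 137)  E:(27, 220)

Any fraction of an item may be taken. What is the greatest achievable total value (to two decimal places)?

Ratios (sorted): D 34.25, E 8.15, C 3.15, A 1.19, B 0.50
take D (4 @ 137); take E (27 @ 220); take C (20 @ 63); take 8/16 of A → 9.50. Capacity used 59/59.
Total value = 429.50

429.50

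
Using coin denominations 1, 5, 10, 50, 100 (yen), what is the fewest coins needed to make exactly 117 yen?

5

Greedy: take as many of the largest coin as possible, then repeat with the remainder.
117 − 1×100→17 − 1×10→7 − 1×5→2 − 2×1→0
Total coins = 1 + 1 + 1 + 2 = 5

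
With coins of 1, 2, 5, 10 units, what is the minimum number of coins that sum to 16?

16 = 1×10 + 1×5 + 1×1
Total coins = 1 + 1 + 1 = 3

3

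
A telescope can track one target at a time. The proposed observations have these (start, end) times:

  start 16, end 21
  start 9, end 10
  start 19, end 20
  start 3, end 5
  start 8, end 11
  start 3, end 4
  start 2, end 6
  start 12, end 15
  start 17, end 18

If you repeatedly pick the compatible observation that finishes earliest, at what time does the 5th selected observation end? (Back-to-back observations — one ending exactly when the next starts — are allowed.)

20

By end time: (3,4), (3,5), (2,6), (9,10), (8,11), (12,15), (17,18), (19,20), (16,21).
Pick (3,4); next start ≥ 4 → (9,10); next start ≥ 10 → (12,15); next start ≥ 15 → (17,18); next start ≥ 18 → (19,20).
Selected: (3,4) (9,10) (12,15) (17,18) (19,20)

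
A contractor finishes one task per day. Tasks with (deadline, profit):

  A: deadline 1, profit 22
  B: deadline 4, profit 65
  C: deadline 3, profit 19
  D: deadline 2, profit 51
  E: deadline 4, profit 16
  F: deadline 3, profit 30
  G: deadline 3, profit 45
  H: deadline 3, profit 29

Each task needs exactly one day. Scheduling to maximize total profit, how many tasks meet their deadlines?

Profit order: B=65 D=51 G=45 F=30 H=29 A=22 C=19 E=16
Assign: B→slot 4, D→slot 2, G→slot 3, F→slot 1, H skipped, A skipped, C skipped, E skipped.
Slots: [1:F] [2:D] [3:G] [4:B]
4 of 8 scheduled.

4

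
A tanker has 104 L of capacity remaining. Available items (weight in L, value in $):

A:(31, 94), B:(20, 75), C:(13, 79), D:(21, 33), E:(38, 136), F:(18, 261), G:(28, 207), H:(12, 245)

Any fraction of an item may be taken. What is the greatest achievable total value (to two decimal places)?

Order: H (245/12=20.42) > F (261/18=14.50) > G (207/28=7.39) > C (79/13=6.08) > B (75/20=3.75) > E (136/38=3.58) > A (94/31=3.03) > D (33/21=1.57)
Fill: take H (12 @ 245) → take F (18 @ 261) → take G (28 @ 207) → take C (13 @ 79) → take B (20 @ 75) → take 13/38 of E → 46.53; 104/104 used.
Total value = 913.53

913.53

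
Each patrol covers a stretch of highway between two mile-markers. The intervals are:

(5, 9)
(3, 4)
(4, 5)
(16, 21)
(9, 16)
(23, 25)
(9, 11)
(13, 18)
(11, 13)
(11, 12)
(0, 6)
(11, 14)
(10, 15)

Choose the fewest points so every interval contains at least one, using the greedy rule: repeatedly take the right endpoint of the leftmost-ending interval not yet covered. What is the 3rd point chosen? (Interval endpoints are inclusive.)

12

Sorted: [3,4] [4,5] [0,6] [5,9] [9,11] [11,12] [11,13] [11,14] [10,15] [9,16] [13,18] [16,21] [23,25]
{[3,4],[4,5],[0,6]} hit by 4; {[5,9],[9,11]} hit by 9; {[11,12],[11,13],[11,14],[10,15],[9,16]} hit by 12; {[13,18],[16,21]} hit by 18; {[23,25]} hit by 25.
Points: 4, 9, 12, 18, 25 (5 total).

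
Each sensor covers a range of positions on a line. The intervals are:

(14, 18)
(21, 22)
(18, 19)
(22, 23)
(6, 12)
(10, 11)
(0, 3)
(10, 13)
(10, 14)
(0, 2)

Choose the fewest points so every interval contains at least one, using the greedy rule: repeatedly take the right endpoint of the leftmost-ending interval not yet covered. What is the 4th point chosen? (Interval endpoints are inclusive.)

22

Sort by right endpoint; whenever an interval is uncovered, place a point at its right end.
By right end: [0,2]  [0,3]  [10,11]  [6,12]  [10,13]  [10,14]  [14,18]  [18,19]  [21,22]  [22,23]
[0,2] uncovered → point at 2; [10,11] uncovered → point at 11; [14,18] uncovered → point at 18; [21,22] uncovered → point at 22.
Points: 2, 11, 18, 22 (4 total).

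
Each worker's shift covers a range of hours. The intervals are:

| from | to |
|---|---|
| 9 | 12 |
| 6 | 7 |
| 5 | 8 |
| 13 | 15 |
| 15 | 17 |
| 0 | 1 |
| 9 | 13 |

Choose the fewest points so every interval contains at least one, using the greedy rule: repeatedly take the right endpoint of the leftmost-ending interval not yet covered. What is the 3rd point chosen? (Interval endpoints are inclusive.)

12

Sorted: [0,1] [6,7] [5,8] [9,12] [9,13] [13,15] [15,17]
{[0,1]} hit by 1; {[6,7],[5,8]} hit by 7; {[9,12],[9,13]} hit by 12; {[13,15],[15,17]} hit by 15.
Points: 1, 7, 12, 15 (4 total).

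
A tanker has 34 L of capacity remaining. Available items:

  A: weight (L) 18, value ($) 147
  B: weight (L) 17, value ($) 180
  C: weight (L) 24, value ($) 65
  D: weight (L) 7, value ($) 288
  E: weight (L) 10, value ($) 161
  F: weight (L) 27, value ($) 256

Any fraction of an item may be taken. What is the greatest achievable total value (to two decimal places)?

Ratios (sorted): D 41.14, E 16.10, B 10.59, F 9.48, A 8.17, C 2.71
take D (7 @ 288); take E (10 @ 161); take B (17 @ 180). Capacity used 34/34.
Total value = 629.00

629.00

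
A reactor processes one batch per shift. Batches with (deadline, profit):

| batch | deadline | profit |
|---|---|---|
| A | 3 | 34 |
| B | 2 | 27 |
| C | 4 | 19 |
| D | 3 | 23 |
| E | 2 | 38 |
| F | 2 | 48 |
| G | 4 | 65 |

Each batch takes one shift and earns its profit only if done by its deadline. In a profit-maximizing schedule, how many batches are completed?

4

Take jobs in profit order; each goes to the latest open slot no later than its deadline.
By profit: G(d4,65), F(d2,48), E(d2,38), A(d3,34), B(d2,27), D(d3,23), C(d4,19)
G→slot 4; F→slot 2; E→slot 1; A→slot 3; B skipped; D skipped; C skipped.
4 of 7 scheduled.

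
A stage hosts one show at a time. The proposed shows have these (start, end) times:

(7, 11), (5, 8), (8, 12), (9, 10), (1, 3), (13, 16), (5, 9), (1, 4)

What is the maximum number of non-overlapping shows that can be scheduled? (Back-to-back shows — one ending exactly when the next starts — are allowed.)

By end time: (1,3), (1,4), (5,8), (5,9), (9,10), (7,11), (8,12), (13,16).
Pick (1,3); next start ≥ 3 → (5,8); next start ≥ 8 → (9,10); next start ≥ 10 → (13,16).
Selected 4 shows.

4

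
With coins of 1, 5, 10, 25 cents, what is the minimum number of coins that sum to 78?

Use the largest denomination that fits, subtract, and repeat.
78 = 3×25 + 3×1
Total coins = 3 + 3 = 6

6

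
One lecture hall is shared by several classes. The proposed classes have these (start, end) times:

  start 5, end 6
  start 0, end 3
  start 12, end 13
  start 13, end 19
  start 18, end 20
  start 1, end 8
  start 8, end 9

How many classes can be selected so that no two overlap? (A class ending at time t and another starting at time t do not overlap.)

5

Sort by end time and greedily take each interval whose start is ≥ the last chosen end.
By end time: (0,3), (5,6), (1,8), (8,9), (12,13), (13,19), (18,20).
Pick (0,3); next start ≥ 3 → (5,6); next start ≥ 6 → (8,9); next start ≥ 9 → (12,13); next start ≥ 13 → (13,19).
Selected 5 classes.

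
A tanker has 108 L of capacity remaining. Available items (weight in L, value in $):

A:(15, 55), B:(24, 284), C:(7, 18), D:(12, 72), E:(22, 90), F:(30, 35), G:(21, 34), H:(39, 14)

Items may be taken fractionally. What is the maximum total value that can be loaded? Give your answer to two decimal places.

561.17

Greedy by value/weight ratio, highest first.
Ratios (sorted): B 11.83, D 6.00, E 4.09, A 3.67, C 2.57, G 1.62, F 1.17, H 0.36
take B (24 @ 284); take D (12 @ 72); take E (22 @ 90); take A (15 @ 55); take C (7 @ 18); take G (21 @ 34); take 7/30 of F → 8.17. Capacity used 108/108.
Total value = 561.17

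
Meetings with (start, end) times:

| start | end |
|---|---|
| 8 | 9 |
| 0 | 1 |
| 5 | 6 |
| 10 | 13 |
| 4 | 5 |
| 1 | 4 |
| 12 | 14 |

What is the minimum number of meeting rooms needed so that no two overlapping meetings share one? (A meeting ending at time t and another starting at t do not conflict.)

2

starts: [0, 1, 4, 5, 8, 10, 12]
ends:   [1, 4, 5, 6, 9, 13, 14]
s0→1 e1→0 s1→1 e4→0 s4→1 e5→0 s5→1 e6→0 s8→1 e9→0 s10→1 s12→2  — peak 2.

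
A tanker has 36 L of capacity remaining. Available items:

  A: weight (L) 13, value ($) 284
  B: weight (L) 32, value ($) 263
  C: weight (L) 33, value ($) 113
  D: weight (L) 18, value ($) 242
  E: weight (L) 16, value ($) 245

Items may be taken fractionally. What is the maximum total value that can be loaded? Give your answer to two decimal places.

623.11

Greedy by value/weight ratio, highest first.
Order: A (284/13=21.85) > E (245/16=15.31) > D (242/18=13.44) > B (263/32=8.22) > C (113/33=3.42)
Fill: take A (13 @ 284) → take E (16 @ 245) → take 7/18 of D → 94.11; 36/36 used.
Total value = 623.11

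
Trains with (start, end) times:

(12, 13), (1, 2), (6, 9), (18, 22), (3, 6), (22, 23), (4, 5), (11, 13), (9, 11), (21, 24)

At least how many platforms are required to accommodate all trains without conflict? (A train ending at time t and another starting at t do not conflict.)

Count concurrent intervals with a sweep; the peak is the room count.
starts: [1, 3, 4, 6, 9, 11, 12, 18, 21, 22]
ends:   [2, 5, 6, 9, 11, 13, 13, 22, 23, 24]
s1→1 e2→0 s3→1 s4→2  — peak 2.

2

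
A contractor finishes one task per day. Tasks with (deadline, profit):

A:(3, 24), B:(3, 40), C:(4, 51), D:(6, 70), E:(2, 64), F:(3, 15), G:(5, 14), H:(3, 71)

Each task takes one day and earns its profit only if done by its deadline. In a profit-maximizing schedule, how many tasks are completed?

Take jobs in profit order; each goes to the latest open slot no later than its deadline.
By profit: H(d3,71), D(d6,70), E(d2,64), C(d4,51), B(d3,40), A(d3,24), F(d3,15), G(d5,14)
H→slot 3; D→slot 6; E→slot 2; C→slot 4; B→slot 1; A skipped; F skipped; G→slot 5.
6 of 8 scheduled.

6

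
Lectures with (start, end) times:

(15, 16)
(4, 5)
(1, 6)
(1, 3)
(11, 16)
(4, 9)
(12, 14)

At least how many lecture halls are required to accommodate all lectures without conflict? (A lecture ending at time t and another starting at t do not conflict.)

3

starts: [1, 1, 4, 4, 11, 12, 15]
ends:   [3, 5, 6, 9, 14, 16, 16]
s1→1 s1→2 e3→1 s4→2 s4→3  — peak 3.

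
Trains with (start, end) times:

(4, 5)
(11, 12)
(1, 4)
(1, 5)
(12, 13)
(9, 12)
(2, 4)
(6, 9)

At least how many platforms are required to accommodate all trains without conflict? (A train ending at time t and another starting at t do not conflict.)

Events (time:±→running): 1:+→1 1:+→2 2:+→3 … peak 3.

3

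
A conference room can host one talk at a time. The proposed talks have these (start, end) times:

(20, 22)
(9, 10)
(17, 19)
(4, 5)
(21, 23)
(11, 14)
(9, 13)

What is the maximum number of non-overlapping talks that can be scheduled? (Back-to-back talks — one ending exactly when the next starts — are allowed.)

Sorted by end: (4,5)  (9,10)  (9,13)  (11,14)  (17,19)  (20,22)  (21,23)
take (4,5); take (9,10); skip (9,13); take (11,14); take (17,19); take (20,22); skip (21,23).
Selected 5 talks.

5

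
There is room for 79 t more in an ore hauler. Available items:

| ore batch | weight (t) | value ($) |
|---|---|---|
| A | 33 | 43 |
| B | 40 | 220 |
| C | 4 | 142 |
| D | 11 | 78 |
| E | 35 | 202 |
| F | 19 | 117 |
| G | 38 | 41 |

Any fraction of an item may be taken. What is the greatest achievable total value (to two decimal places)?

594.00

Greedy by value/weight ratio, highest first.
Order: C (142/4=35.50) > D (78/11=7.09) > F (117/19=6.16) > E (202/35=5.77) > B (220/40=5.50) > A (43/33=1.30) > G (41/38=1.08)
Fill: take C (4 @ 142) → take D (11 @ 78) → take F (19 @ 117) → take E (35 @ 202) → take 10/40 of B → 55.00; 79/79 used.
Total value = 594.00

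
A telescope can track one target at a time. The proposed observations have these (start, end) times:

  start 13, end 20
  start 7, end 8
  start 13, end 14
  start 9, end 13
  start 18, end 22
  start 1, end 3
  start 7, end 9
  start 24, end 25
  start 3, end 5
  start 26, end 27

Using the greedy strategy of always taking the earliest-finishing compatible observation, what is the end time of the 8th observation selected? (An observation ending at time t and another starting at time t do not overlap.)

27

Sorted by end: (1,3)  (3,5)  (7,8)  (7,9)  (9,13)  (13,14)  (13,20)  (18,22)  (24,25)  (26,27)
take (1,3); take (3,5); take (7,8); skip (7,9); take (9,13); take (13,14); take (18,22); take (24,25); take (26,27).
Selected: (1,3) (3,5) (7,8) (9,13) (13,14) (18,22) (24,25) (26,27)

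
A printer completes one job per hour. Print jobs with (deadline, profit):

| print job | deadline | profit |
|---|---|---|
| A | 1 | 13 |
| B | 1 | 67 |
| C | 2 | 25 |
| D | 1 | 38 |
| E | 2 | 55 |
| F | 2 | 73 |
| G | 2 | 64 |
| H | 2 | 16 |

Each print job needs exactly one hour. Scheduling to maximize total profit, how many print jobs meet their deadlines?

By profit: F(d2,73), B(d1,67), G(d2,64), E(d2,55), D(d1,38), C(d2,25), H(d2,16), A(d1,13)
F→slot 2; B→slot 1; G skipped; E skipped; D skipped; C skipped; H skipped; A skipped.
2 of 8 scheduled.

2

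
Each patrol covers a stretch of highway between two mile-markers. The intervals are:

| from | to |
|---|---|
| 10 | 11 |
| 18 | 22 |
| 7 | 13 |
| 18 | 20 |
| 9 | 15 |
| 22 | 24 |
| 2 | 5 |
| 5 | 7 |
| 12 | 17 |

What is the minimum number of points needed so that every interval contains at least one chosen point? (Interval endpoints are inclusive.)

Process intervals by earliest right end; each time one isn't hit yet, stab at its right endpoint.
Sorted: [2,5] [5,7] [10,11] [7,13] [9,15] [12,17] [18,20] [18,22] [22,24]
{[2,5],[5,7]} hit by 5; {[10,11],[7,13],[9,15]} hit by 11; {[12,17]} hit by 17; {[18,20],[18,22]} hit by 20; {[22,24]} hit by 24.
Points: 5, 11, 17, 20, 24 (5 total).

5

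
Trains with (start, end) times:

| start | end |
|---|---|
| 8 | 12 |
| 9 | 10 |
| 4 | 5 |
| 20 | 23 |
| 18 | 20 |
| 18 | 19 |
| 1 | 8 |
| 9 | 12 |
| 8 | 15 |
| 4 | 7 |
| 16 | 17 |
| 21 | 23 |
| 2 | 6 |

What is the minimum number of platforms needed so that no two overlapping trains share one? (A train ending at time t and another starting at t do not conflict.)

4

Events (time:±→running): 1:+→1 2:+→2 4:+→3 4:+→4 … peak 4.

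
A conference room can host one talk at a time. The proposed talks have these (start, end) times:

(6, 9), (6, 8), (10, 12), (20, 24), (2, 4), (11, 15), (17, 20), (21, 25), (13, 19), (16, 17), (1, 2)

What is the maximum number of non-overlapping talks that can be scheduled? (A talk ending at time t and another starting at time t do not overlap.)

7

Greedy by earliest finish: after sorting by end time, pick each interval compatible with the last pick.
Sorted by end: (1,2)  (2,4)  (6,8)  (6,9)  (10,12)  (11,15)  (16,17)  (13,19)  (17,20)  (20,24)  (21,25)
take (1,2); take (2,4); take (6,8); take (10,12); take (16,17); take (17,20); take (20,24).
Selected 7 talks.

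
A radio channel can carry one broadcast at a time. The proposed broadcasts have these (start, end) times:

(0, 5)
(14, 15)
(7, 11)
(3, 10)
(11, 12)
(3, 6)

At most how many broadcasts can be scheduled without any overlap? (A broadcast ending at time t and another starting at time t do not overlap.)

4

Order by finish time; keep every interval that doesn't clash with the previous kept one.
By end time: (0,5), (3,6), (3,10), (7,11), (11,12), (14,15).
Pick (0,5); next start ≥ 5 → (7,11); next start ≥ 11 → (11,12); next start ≥ 12 → (14,15).
Selected 4 broadcasts.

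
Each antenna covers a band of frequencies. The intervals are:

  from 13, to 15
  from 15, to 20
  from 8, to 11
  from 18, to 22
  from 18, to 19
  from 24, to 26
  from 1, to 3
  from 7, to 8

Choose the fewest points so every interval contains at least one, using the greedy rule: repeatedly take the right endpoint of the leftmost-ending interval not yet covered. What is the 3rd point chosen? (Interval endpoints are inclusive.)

Sort by right endpoint; whenever an interval is uncovered, place a point at its right end.
By right end: [1,3]  [7,8]  [8,11]  [13,15]  [18,19]  [15,20]  [18,22]  [24,26]
[1,3] uncovered → point at 3; [7,8] uncovered → point at 8; [13,15] uncovered → point at 15; [18,19] uncovered → point at 19; [24,26] uncovered → point at 26.
Points: 3, 8, 15, 19, 26 (5 total).

15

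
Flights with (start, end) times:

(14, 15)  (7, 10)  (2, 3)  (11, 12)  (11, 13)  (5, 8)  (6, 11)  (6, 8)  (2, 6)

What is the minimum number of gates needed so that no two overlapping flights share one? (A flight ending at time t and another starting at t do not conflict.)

4

The answer is the maximum number of intervals overlapping at any instant.
starts: [2, 2, 5, 6, 6, 7, 11, 11, 14]
ends:   [3, 6, 8, 8, 10, 11, 12, 13, 15]
s2→1 s2→2 e3→1 s5→2 e6→1 s6→2 s6→3 s7→4  — peak 4.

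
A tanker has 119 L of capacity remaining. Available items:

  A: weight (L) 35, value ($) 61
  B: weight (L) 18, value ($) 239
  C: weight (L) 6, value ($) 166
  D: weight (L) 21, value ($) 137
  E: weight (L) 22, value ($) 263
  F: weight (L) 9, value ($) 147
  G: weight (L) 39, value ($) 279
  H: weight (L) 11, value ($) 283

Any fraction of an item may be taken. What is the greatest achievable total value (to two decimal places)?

Order: C (166/6=27.67) > H (283/11=25.73) > F (147/9=16.33) > B (239/18=13.28) > E (263/22=11.95) > G (279/39=7.15) > D (137/21=6.52) > A (61/35=1.74)
Fill: take C (6 @ 166) → take H (11 @ 283) → take F (9 @ 147) → take B (18 @ 239) → take E (22 @ 263) → take G (39 @ 279) → take 14/21 of D → 91.33; 119/119 used.
Total value = 1468.33

1468.33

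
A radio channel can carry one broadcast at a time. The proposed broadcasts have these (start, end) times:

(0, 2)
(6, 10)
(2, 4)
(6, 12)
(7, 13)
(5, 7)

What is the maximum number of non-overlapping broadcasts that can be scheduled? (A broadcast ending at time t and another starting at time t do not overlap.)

Order by finish time; keep every interval that doesn't clash with the previous kept one.
Sorted by end: (0,2)  (2,4)  (5,7)  (6,10)  (6,12)  (7,13)
take (0,2); take (2,4); take (5,7); skip (6,12); take (7,13).
Selected 4 broadcasts.

4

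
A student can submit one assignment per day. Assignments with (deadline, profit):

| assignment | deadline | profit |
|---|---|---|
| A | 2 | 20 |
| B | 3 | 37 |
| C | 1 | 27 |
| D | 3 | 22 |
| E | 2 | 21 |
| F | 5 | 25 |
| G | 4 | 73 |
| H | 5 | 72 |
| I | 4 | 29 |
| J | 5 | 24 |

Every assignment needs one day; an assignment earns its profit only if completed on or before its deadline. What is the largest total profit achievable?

238

Profit order: G=73 H=72 B=37 I=29 C=27 F=25 J=24 D=22 E=21 A=20
Assign: G→slot 4, H→slot 5, B→slot 3, I→slot 2, C→slot 1, F skipped, J skipped, D skipped, E skipped, A skipped.
Slots: [1:C] [2:I] [3:B] [4:G] [5:H]
Profit = 27 + 29 + 37 + 73 + 72 = 238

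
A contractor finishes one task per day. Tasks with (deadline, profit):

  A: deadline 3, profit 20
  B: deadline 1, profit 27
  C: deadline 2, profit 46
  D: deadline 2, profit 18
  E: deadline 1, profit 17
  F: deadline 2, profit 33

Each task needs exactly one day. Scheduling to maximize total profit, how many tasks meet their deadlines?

By profit: C(d2,46), F(d2,33), B(d1,27), A(d3,20), D(d2,18), E(d1,17)
C→slot 2; F→slot 1; B skipped; A→slot 3; D skipped; E skipped.
3 of 6 scheduled.

3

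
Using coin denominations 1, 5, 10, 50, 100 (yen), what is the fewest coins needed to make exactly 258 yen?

Use the largest denomination that fits, subtract, and repeat.
258 − 2×100→58 − 1×50→8 − 1×5→3 − 3×1→0
Total coins = 2 + 1 + 1 + 3 = 7

7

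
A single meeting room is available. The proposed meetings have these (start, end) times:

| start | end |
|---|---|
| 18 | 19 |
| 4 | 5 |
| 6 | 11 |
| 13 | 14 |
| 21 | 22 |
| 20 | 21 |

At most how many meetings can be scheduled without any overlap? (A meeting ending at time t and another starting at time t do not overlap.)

6

Sort by end time and greedily take each interval whose start is ≥ the last chosen end.
By end time: (4,5), (6,11), (13,14), (18,19), (20,21), (21,22).
Pick (4,5); next start ≥ 5 → (6,11); next start ≥ 11 → (13,14); next start ≥ 14 → (18,19); next start ≥ 19 → (20,21); next start ≥ 21 → (21,22).
Selected 6 meetings.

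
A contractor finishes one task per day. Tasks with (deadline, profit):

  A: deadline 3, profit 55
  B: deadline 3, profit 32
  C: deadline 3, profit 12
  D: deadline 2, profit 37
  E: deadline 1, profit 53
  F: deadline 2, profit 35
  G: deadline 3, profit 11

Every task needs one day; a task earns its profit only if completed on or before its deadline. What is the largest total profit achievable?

145

Take jobs in profit order; each goes to the latest open slot no later than its deadline.
Profit order: A=55 E=53 D=37 F=35 B=32 C=12 G=11
Assign: A→slot 3, E→slot 1, D→slot 2, F skipped, B skipped, C skipped, G skipped.
Slots: [1:E] [2:D] [3:A]
Profit = 53 + 37 + 55 = 145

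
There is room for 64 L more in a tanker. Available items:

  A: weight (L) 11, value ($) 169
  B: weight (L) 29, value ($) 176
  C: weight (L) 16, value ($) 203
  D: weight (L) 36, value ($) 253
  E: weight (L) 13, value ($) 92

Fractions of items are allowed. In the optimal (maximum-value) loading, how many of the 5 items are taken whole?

Greedy by value/weight ratio, highest first.
Order: A (169/11=15.36) > C (203/16=12.69) > E (92/13=7.08) > D (253/36=7.03) > B (176/29=6.07)
Fill: take A (11 @ 169) → take C (16 @ 203) → take E (13 @ 92) → take 24/36 of D → 168.67; 64/64 used.
3 item(s) taken whole; one partial (take 24/36 of D).

3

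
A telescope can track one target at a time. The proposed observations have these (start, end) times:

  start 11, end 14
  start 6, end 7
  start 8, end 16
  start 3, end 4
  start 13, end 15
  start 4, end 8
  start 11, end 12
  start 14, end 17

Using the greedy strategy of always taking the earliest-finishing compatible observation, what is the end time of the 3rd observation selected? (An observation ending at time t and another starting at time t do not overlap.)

Order by finish time; keep every interval that doesn't clash with the previous kept one.
By end time: (3,4), (6,7), (4,8), (11,12), (11,14), (13,15), (8,16), (14,17).
Pick (3,4); next start ≥ 4 → (6,7); next start ≥ 7 → (11,12); next start ≥ 12 → (13,15).
Selected: (3,4) (6,7) (11,12) (13,15)

12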